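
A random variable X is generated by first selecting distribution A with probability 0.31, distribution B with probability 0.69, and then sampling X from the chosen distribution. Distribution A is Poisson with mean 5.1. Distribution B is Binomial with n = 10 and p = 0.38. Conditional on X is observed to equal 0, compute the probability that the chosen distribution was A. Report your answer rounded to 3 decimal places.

Likelihoods P(X=0 | ·): A: 0.00609675; B: 0.00839299.
Posterior ∝ prior × likelihood. Numerator for A: 0.31·0.00609675 = 0.00188999.
Normalizing constant: 0.31·0.00609675 + 0.69·0.00839299 = 0.00768116.
P(A | observation) = 0.00188999 / 0.00768116 = 0.246056.

0.246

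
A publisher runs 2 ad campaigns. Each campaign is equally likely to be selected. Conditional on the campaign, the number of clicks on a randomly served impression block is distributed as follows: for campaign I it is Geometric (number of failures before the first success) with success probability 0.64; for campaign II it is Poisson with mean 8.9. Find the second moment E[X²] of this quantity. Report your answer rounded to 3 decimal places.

44.653

For each component E[X²] = Var + (mean)², giving I: 1.19531; II: 88.11.
Overall E[X²] = 0.5·1.19531 + 0.5·88.11 = 44.6527.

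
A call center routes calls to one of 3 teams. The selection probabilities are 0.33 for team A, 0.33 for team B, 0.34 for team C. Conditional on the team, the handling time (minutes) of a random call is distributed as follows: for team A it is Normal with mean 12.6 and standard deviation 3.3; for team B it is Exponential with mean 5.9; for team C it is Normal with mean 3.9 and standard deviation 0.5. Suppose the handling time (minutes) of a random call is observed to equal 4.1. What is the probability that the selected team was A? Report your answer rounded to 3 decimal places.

Likelihoods f(4.1 | ·): A: 0.00438255; B: 0.0845961; C: 0.73654.
Posterior ∝ prior × likelihood. Numerator for A: 0.33·0.00438255 = 0.00144624.
Normalizing constant: 0.33·0.00438255 + 0.33·0.0845961 + 0.34·0.73654 = 0.279787.
P(A | observation) = 0.00144624 / 0.279787 = 0.00516909.

0.005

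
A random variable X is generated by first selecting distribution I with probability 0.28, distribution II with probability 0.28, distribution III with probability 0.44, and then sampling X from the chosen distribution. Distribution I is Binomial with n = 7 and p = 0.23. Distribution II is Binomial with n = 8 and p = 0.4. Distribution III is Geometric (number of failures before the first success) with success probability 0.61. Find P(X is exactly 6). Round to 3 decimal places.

Conditional on each component, P(X = 6): I: 0.000797913; II: 0.0412877; III: 0.00214643.
By total probability, P(X = 6) = 0.28·0.000797913 + 0.28·0.0412877 + 0.44·0.00214643 = 0.0127284.

0.013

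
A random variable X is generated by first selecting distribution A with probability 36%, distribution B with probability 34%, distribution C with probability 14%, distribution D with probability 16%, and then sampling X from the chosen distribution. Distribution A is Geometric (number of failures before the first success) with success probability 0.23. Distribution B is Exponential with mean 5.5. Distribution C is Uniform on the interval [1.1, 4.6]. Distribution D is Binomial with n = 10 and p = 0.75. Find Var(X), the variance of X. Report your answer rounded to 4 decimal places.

18.5767

Per component, A: μ=3.34783, E[X²]=25.7637; B: μ=5.5, E[X²]=60.5; C: μ=2.85, E[X²]=9.14333; D: μ=7.5, E[X²]=58.125.
E[X] = 0.36·3.34783 + 0.34·5.5 + 0.14·2.85 + 0.16·7.5 = 4.67422.
E[X²] = 0.36·25.7637 + 0.34·60.5 + 0.14·9.14333 + 0.16·58.125 = 40.425.
Var(X) = E[X²] − (E[X])² = 40.425 − 21.8483 = 18.5767.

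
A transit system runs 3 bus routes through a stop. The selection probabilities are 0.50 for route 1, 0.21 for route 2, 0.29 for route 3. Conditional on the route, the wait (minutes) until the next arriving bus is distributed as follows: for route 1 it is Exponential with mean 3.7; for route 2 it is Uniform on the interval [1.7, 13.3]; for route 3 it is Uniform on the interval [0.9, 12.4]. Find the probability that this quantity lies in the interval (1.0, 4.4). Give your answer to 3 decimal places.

Conditional on each route, P(1.0 < X < 4.4): 1: 0.458705; 2: 0.232759; 3: 0.295652.
By total probability, P(1.0 < X < 4.4) = 0.5·0.458705 + 0.21·0.232759 + 0.29·0.295652 = 0.363971.

0.364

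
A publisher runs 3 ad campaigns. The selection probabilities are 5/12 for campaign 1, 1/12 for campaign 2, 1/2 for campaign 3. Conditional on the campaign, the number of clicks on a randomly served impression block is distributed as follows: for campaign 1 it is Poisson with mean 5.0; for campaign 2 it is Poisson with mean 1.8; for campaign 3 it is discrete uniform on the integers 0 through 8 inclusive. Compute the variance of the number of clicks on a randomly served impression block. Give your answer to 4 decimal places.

Per component, 1: μ=5, E[X²]=30; 2: μ=1.8, E[X²]=5.04; 3: μ=4, E[X²]=22.6667.
E[X] = 0.416667·5 + 0.0833333·1.8 + 0.5·4 = 4.23333.
E[X²] = 0.416667·30 + 0.0833333·5.04 + 0.5·22.6667 = 24.2533.
Var(X) = E[X²] − (E[X])² = 24.2533 − 17.9211 = 6.33222.

6.3322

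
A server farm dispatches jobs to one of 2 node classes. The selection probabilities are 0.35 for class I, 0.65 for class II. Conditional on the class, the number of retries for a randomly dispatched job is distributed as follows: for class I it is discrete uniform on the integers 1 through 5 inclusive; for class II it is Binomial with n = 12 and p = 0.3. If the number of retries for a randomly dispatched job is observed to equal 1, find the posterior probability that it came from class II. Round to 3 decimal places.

Likelihoods P(X=1 | ·): I: 0.2; II: 0.0711838.
Posterior ∝ prior × likelihood. Numerator for II: 0.65·0.0711838 = 0.0462694.
Normalizing constant: 0.35·0.2 + 0.65·0.0711838 = 0.116269.
P(II | observation) = 0.0462694 / 0.116269 = 0.39795.

0.398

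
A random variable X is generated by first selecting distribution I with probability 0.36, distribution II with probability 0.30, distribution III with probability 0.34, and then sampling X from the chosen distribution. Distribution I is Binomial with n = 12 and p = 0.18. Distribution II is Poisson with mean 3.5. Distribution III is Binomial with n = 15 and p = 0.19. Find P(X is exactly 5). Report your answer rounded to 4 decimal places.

0.0838

Conditional on each component, P(X = 5): I: 0.0373065; II: 0.132169; III: 0.0904011.
By total probability, P(X = 5) = 0.36·0.0373065 + 0.3·0.132169 + 0.34·0.0904011 = 0.0838173.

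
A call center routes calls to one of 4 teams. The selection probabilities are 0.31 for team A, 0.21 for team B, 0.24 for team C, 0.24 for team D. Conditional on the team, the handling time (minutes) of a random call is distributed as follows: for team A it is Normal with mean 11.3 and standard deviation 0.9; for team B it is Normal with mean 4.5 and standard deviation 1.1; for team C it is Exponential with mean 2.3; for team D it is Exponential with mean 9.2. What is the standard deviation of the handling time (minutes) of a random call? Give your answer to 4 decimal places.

5.9626

Per component, A: μ=11.3, E[X²]=128.5; B: μ=4.5, E[X²]=21.46; C: μ=2.3, E[X²]=10.58; D: μ=9.2, E[X²]=169.28.
E[X] = 0.31·11.3 + 0.21·4.5 + 0.24·2.3 + 0.24·9.2 = 7.208.
E[X²] = 0.31·128.5 + 0.21·21.46 + 0.24·10.58 + 0.24·169.28 = 87.508.
Var(X) = E[X²] − (E[X])² = 87.508 − 51.9553 = 35.5527.
SD(X) = √35.5527 = 5.96261.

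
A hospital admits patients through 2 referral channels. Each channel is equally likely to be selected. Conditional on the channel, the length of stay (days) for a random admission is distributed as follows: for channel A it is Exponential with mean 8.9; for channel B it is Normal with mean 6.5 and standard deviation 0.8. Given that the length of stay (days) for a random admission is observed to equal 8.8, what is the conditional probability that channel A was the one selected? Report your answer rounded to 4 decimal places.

0.8394

Likelihoods f(8.8 | ·): A: 0.0418018; B: 0.00799765.
Posterior ∝ prior × likelihood. Numerator for A: 0.5·0.0418018 = 0.0209009.
Normalizing constant: 0.5·0.0418018 + 0.5·0.00799765 = 0.0248997.
P(A | observation) = 0.0209009 / 0.0248997 = 0.839403.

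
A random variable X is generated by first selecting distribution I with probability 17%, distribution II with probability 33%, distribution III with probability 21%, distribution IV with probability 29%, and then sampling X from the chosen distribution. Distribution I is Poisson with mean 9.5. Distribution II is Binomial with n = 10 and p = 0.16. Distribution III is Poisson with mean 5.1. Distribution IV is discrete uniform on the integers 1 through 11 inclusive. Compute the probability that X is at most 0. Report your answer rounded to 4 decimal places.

Conditional on each component, P(X ≤ 0): I: 7.48518e-05; II: 0.174901; III: 0.00609675; IV: 0.
By total probability, P(X ≤ 0) = 0.17·7.48518e-05 + 0.33·0.174901 + 0.21·0.00609675 + 0.29·0 = 0.0590104.

0.0590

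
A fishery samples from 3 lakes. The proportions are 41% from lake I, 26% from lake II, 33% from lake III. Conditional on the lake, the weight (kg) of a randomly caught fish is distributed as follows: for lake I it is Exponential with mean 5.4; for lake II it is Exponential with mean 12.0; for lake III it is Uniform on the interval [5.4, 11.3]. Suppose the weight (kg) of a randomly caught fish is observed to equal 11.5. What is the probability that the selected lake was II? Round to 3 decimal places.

Likelihoods f(11.5 | ·): I: 0.0220151; II: 0.031961; III: 0.
Posterior ∝ prior × likelihood. Numerator for II: 0.26·0.031961 = 0.00830985.
Normalizing constant: 0.41·0.0220151 + 0.26·0.031961 + 0.33·0 = 0.017336.
P(II | observation) = 0.00830985 / 0.017336 = 0.47934.

0.479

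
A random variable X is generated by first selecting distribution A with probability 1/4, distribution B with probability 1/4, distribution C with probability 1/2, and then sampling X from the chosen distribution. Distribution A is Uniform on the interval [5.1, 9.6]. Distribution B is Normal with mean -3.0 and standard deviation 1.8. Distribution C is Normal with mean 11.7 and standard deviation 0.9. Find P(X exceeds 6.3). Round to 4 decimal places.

Conditional on each component, P(X > 6.3): A: 0.733333; B: 1.19153e-07; C: 1.
By total probability, P(X > 6.3) = 0.25·0.733333 + 0.25·1.19153e-07 + 0.5·1 = 0.683333.

0.6833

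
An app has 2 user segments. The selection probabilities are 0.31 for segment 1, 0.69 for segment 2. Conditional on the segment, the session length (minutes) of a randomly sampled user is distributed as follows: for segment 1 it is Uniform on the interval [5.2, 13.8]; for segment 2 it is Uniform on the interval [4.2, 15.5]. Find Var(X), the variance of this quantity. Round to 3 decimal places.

9.279

Per component, 1: μ=9.5, E[X²]=96.4133; 2: μ=9.85, E[X²]=107.663.
E[X] = 0.31·9.5 + 0.69·9.85 = 9.7415.
E[X²] = 0.31·96.4133 + 0.69·107.663 = 104.176.
Var(X) = E[X²] − (E[X])² = 104.176 − 94.8968 = 9.27901.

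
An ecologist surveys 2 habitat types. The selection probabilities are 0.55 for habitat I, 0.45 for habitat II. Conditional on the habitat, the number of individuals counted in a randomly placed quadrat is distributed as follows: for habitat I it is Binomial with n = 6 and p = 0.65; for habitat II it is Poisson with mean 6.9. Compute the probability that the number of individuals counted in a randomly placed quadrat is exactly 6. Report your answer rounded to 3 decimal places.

Conditional on each habitat, P(X = 6): I: 0.0754189; II: 0.151053.
By total probability, P(X = 6) = 0.55·0.0754189 + 0.45·0.151053 = 0.109454.

0.109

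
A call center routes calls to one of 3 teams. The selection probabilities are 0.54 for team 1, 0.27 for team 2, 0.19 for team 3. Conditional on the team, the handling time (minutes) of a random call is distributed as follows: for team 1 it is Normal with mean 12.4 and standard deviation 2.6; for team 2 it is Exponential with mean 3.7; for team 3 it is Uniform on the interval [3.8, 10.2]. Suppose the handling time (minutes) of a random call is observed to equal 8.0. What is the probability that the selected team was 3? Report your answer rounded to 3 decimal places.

Likelihoods f(8.0 | ·): 1: 0.0366478; 2: 0.0311016; 3: 0.15625.
Posterior ∝ prior × likelihood. Numerator for 3: 0.19·0.15625 = 0.0296875.
Normalizing constant: 0.54·0.0366478 + 0.27·0.0311016 + 0.19·0.15625 = 0.0578747.
P(3 | observation) = 0.0296875 / 0.0578747 = 0.512961.

0.513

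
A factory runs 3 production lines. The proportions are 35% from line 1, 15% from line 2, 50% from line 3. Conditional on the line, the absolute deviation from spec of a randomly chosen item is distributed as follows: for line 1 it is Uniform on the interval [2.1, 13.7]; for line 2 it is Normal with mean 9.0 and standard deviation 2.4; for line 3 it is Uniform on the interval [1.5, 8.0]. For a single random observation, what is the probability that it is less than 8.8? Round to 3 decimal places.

Conditional on each line, P(X < 8.8): 1: 0.577586; 2: 0.466793; 3: 1.
By total probability, P(X < 8.8) = 0.35·0.577586 + 0.15·0.466793 + 0.5·1 = 0.772174.

0.772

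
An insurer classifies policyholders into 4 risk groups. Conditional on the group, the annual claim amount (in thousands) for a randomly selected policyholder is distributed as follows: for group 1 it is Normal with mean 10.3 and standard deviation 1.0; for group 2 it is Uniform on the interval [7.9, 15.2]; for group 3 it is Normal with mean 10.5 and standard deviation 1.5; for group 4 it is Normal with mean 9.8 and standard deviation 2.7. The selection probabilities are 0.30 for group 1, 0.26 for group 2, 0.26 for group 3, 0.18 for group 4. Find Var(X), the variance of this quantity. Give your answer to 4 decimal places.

3.7311

Per component, 1: μ=10.3, E[X²]=107.09; 2: μ=11.55, E[X²]=137.843; 3: μ=10.5, E[X²]=112.5; 4: μ=9.8, E[X²]=103.33.
E[X] = 0.3·10.3 + 0.26·11.55 + 0.26·10.5 + 0.18·9.8 = 10.587.
E[X²] = 0.3·107.09 + 0.26·137.843 + 0.26·112.5 + 0.18·103.33 = 115.816.
Var(X) = E[X²] − (E[X])² = 115.816 − 112.085 = 3.7311.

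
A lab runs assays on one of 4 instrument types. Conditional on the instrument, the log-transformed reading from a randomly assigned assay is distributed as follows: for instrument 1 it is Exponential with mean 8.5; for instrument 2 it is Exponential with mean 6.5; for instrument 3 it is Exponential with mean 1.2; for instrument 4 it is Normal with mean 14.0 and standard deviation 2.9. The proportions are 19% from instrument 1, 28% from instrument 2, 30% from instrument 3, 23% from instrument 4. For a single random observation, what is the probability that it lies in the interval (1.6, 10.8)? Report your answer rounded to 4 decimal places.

Conditional on each instrument, P(1.6 < X < 10.8): 1: 0.547753; 2: 0.591955; 3: 0.263474; 4: 0.134907.
By total probability, P(1.6 < X < 10.8) = 0.19·0.547753 + 0.28·0.591955 + 0.3·0.263474 + 0.23·0.134907 = 0.379891.

0.3799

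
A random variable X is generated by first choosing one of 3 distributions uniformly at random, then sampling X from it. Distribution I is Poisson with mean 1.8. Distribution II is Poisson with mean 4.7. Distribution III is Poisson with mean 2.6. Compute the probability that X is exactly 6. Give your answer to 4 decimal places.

Conditional on each component, P(X = 6): I: 0.00780859; II: 0.136167; III: 0.0318671.
By total probability, P(X = 6) = 0.333333·0.00780859 + 0.333333·0.136167 + 0.333333·0.0318671 = 0.0586141.

0.0586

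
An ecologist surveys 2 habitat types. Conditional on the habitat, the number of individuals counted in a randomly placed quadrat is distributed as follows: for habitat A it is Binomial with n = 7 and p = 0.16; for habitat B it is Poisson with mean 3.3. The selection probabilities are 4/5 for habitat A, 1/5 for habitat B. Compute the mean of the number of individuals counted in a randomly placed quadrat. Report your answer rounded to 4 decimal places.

Component means — A: 1.12; B: 3.3.
E[X] = 0.8·1.12 + 0.2·3.3 = 1.556.

1.5560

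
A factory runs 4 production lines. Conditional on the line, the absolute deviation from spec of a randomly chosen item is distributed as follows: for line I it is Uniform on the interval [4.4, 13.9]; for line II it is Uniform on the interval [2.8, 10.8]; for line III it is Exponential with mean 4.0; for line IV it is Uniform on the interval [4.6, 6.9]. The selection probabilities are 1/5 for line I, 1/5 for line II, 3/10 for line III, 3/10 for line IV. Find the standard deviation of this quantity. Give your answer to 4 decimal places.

Per component, I: μ=9.15, E[X²]=91.2433; II: μ=6.8, E[X²]=51.5733; III: μ=4, E[X²]=32; IV: μ=5.75, E[X²]=33.5033.
E[X] = 0.2·9.15 + 0.2·6.8 + 0.3·4 + 0.3·5.75 = 6.115.
E[X²] = 0.2·91.2433 + 0.2·51.5733 + 0.3·32 + 0.3·33.5033 = 48.2143.
Var(X) = E[X²] − (E[X])² = 48.2143 − 37.3932 = 10.8211.
SD(X) = √10.8211 = 3.28955.

3.2895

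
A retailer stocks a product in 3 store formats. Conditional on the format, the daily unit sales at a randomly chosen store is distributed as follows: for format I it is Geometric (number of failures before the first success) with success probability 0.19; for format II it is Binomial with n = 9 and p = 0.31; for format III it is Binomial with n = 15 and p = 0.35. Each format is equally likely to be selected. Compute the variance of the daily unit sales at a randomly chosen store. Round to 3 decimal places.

Per component, I: μ=4.26316, E[X²]=40.6122; II: μ=2.79, E[X²]=9.7092; III: μ=5.25, E[X²]=30.975.
E[X] = 0.333333·4.26316 + 0.333333·2.79 + 0.333333·5.25 = 4.10105.
E[X²] = 0.333333·40.6122 + 0.333333·9.7092 + 0.333333·30.975 = 27.0988.
Var(X) = E[X²] − (E[X])² = 27.0988 − 16.8186 = 10.2802.

10.280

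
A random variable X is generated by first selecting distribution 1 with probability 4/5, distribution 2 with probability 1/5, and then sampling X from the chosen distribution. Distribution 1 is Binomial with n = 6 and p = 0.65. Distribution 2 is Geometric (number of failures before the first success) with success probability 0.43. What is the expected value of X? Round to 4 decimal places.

3.3851

Component means — 1: 3.9; 2: 1.32558.
E[X] = 0.8·3.9 + 0.2·1.32558 = 3.38512.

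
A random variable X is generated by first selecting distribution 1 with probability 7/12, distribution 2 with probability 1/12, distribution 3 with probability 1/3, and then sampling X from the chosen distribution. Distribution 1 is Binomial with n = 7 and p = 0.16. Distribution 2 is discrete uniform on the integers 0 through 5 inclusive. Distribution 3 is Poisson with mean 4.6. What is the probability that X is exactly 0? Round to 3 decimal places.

0.189

Conditional on each component, P(X = 0): 1: 0.29509; 2: 0.166667; 3: 0.0100518.
By total probability, P(X = 0) = 0.583333·0.29509 + 0.0833333·0.166667 + 0.333333·0.0100518 = 0.189376.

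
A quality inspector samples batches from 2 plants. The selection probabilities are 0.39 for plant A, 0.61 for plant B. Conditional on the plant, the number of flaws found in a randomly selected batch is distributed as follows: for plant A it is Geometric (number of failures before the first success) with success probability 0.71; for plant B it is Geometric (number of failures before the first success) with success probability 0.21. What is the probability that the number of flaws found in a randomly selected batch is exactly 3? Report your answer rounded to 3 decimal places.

Conditional on each plant, P(X = 3): A: 0.0173162; B: 0.103538.
By total probability, P(X = 3) = 0.39·0.0173162 + 0.61·0.103538 = 0.0699116.

0.070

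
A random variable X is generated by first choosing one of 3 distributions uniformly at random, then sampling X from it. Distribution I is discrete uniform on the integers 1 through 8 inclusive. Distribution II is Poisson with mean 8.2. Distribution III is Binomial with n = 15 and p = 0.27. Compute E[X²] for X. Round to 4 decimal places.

For each component E[X²] = Var + (mean)², giving I: 25.5; II: 75.44; III: 19.359.
Overall E[X²] = 0.333333·25.5 + 0.333333·75.44 + 0.333333·19.359 = 40.0997.

40.0997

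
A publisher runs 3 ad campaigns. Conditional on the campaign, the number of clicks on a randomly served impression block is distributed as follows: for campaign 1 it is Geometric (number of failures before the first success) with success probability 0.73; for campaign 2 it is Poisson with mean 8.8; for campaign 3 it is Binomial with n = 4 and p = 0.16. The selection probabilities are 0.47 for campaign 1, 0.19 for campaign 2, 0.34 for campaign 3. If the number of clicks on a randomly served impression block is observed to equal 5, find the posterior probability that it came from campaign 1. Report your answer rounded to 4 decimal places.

Likelihoods P(X=5 | ·): 1: 0.00104747; 2: 0.0662889; 3: 0.
Posterior ∝ prior × likelihood. Numerator for 1: 0.47·0.00104747 = 0.000492311.
Normalizing constant: 0.47·0.00104747 + 0.19·0.0662889 + 0.34·0 = 0.0130872.
P(1 | observation) = 0.000492311 / 0.0130872 = 0.0376178.

0.0376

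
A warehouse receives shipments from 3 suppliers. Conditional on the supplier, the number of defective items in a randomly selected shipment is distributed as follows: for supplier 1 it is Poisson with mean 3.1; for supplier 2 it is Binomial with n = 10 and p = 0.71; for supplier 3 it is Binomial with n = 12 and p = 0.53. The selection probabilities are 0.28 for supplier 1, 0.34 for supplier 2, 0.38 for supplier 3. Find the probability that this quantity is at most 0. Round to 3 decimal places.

Conditional on each supplier, P(X ≤ 0): 1: 0.0450492; 2: 4.20707e-06; 3: 0.000116191.
By total probability, P(X ≤ 0) = 0.28·0.0450492 + 0.34·4.20707e-06 + 0.38·0.000116191 = 0.0126594.

0.013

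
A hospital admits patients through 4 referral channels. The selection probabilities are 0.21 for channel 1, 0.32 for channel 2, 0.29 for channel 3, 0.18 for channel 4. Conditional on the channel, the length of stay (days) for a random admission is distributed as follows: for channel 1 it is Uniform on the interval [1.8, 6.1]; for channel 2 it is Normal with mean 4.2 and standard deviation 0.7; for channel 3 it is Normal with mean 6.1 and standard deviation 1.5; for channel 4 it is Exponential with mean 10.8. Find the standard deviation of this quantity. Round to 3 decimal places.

5.309

Per component, 1: μ=3.95, E[X²]=17.1433; 2: μ=4.2, E[X²]=18.13; 3: μ=6.1, E[X²]=39.46; 4: μ=10.8, E[X²]=233.28.
E[X] = 0.21·3.95 + 0.32·4.2 + 0.29·6.1 + 0.18·10.8 = 5.8865.
E[X²] = 0.21·17.1433 + 0.32·18.13 + 0.29·39.46 + 0.18·233.28 = 62.8355.
Var(X) = E[X²] − (E[X])² = 62.8355 − 34.6509 = 28.1846.
SD(X) = √28.1846 = 5.30892.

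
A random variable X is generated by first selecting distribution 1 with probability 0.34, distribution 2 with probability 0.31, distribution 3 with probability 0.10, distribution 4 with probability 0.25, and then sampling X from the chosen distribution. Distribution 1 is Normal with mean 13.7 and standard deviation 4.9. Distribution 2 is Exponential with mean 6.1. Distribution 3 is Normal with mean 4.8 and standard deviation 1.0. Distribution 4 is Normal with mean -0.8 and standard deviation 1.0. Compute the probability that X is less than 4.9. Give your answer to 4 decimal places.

Conditional on each component, P(X < 4.9): 1: 0.0362538; 2: 0.552142; 3: 0.539828; 4: 1.
By total probability, P(X < 4.9) = 0.34·0.0362538 + 0.31·0.552142 + 0.1·0.539828 + 0.25·1 = 0.487473.

0.4875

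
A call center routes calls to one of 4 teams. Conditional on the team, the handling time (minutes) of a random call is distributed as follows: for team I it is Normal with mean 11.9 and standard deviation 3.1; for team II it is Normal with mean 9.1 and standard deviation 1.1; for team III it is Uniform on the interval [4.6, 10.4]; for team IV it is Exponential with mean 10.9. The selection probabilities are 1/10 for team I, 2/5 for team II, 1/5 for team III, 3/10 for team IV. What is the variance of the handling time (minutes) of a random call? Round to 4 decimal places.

Per component, I: μ=11.9, E[X²]=151.22; II: μ=9.1, E[X²]=84.02; III: μ=7.5, E[X²]=59.0533; IV: μ=10.9, E[X²]=237.62.
E[X] = 0.1·11.9 + 0.4·9.1 + 0.2·7.5 + 0.3·10.9 = 9.6.
E[X²] = 0.1·151.22 + 0.4·84.02 + 0.2·59.0533 + 0.3·237.62 = 131.827.
Var(X) = E[X²] − (E[X])² = 131.827 − 92.16 = 39.6667.

39.6667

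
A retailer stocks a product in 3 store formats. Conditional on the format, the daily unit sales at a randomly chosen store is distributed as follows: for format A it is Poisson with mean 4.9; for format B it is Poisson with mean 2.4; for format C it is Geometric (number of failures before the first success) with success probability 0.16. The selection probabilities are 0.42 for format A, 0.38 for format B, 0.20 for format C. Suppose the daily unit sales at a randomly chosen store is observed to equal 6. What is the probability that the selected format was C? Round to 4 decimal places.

0.1396

Likelihoods P(X=6 | ·): A: 0.143153; B: 0.0240784; C: 0.0562077.
Posterior ∝ prior × likelihood. Numerator for C: 0.2·0.0562077 = 0.0112415.
Normalizing constant: 0.42·0.143153 + 0.38·0.0240784 + 0.2·0.0562077 = 0.0805157.
P(C | observation) = 0.0112415 / 0.0805157 = 0.139619.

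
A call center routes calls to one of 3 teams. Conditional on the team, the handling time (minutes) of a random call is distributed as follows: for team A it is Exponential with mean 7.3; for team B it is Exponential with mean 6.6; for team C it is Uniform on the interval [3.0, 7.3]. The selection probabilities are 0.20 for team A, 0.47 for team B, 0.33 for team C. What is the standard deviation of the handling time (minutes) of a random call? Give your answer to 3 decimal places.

Per component, A: μ=7.3, E[X²]=106.58; B: μ=6.6, E[X²]=87.12; C: μ=5.15, E[X²]=28.0633.
E[X] = 0.2·7.3 + 0.47·6.6 + 0.33·5.15 = 6.2615.
E[X²] = 0.2·106.58 + 0.47·87.12 + 0.33·28.0633 = 71.5233.
Var(X) = E[X²] − (E[X])² = 71.5233 − 39.2064 = 32.3169.
SD(X) = √32.3169 = 5.6848.

5.685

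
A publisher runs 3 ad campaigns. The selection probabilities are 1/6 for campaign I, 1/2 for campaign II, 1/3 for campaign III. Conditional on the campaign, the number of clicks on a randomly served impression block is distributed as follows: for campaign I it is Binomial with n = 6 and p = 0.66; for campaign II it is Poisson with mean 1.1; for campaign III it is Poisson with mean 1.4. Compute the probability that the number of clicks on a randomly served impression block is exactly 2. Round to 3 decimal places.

0.196

Conditional on each campaign, P(X = 2): I: 0.0873162; II: 0.201387; III: 0.241665.
By total probability, P(X = 2) = 0.166667·0.0873162 + 0.5·0.201387 + 0.333333·0.241665 = 0.195801.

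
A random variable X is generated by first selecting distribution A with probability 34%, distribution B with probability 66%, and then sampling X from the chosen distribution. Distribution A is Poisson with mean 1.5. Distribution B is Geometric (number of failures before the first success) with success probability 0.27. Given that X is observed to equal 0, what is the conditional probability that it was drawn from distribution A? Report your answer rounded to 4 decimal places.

Likelihoods P(X=0 | ·): A: 0.22313; B: 0.27.
Posterior ∝ prior × likelihood. Numerator for A: 0.34·0.22313 = 0.0758643.
Normalizing constant: 0.34·0.22313 + 0.66·0.27 = 0.254064.
P(A | observation) = 0.0758643 / 0.254064 = 0.298603.

0.2986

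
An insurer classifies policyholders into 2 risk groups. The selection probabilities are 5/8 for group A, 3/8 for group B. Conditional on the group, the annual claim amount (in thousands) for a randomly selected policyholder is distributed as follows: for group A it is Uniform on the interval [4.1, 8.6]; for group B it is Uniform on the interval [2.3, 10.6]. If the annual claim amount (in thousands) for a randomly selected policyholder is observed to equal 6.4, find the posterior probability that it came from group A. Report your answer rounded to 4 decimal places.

0.7545

Likelihoods f(6.4 | ·): A: 0.222222; B: 0.120482.
Posterior ∝ prior × likelihood. Numerator for A: 0.625·0.222222 = 0.138889.
Normalizing constant: 0.625·0.222222 + 0.375·0.120482 = 0.18407.
P(A | observation) = 0.138889 / 0.18407 = 0.754545.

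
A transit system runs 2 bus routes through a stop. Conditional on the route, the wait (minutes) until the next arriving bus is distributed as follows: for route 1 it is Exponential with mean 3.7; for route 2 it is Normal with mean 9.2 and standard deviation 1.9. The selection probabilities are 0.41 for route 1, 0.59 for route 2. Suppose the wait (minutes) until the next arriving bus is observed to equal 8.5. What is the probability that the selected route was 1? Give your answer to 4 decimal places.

0.0878

Likelihoods f(8.5 | ·): 1: 0.0271703; 2: 0.196192.
Posterior ∝ prior × likelihood. Numerator for 1: 0.41·0.0271703 = 0.0111398.
Normalizing constant: 0.41·0.0271703 + 0.59·0.196192 = 0.126893.
P(1 | observation) = 0.0111398 / 0.126893 = 0.0877889.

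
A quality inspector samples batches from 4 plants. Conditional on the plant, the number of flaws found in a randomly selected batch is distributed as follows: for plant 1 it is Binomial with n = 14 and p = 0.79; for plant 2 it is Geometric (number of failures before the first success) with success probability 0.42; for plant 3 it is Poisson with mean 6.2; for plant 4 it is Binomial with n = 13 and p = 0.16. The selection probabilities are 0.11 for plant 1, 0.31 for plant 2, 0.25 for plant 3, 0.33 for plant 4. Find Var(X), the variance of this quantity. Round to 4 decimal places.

13.4229

Per component, 1: μ=11.06, E[X²]=124.646; 2: μ=1.38095, E[X²]=5.19501; 3: μ=6.2, E[X²]=44.64; 4: μ=2.08, E[X²]=6.0736.
E[X] = 0.11·11.06 + 0.31·1.38095 + 0.25·6.2 + 0.33·2.08 = 3.8811.
E[X²] = 0.11·124.646 + 0.31·5.19501 + 0.25·44.64 + 0.33·6.0736 = 28.4858.
Var(X) = E[X²] − (E[X])² = 28.4858 − 15.0629 = 13.4229.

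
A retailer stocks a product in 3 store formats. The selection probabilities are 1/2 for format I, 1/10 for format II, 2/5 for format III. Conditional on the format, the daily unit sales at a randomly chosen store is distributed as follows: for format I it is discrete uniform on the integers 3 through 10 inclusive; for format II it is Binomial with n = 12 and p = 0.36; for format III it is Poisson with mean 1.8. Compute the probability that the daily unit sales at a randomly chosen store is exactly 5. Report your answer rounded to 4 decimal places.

Conditional on each format, P(X = 5): I: 0.125; II: 0.210619; III: 0.0260286.
By total probability, P(X = 5) = 0.5·0.125 + 0.1·0.210619 + 0.4·0.0260286 = 0.0939733.

0.0940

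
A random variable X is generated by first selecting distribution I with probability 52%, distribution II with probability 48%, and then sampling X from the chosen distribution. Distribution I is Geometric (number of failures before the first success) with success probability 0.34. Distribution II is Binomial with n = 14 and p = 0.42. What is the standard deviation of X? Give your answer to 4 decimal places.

2.9117

Per component, I: μ=1.94118, E[X²]=9.47751; II: μ=5.88, E[X²]=37.9848.
E[X] = 0.52·1.94118 + 0.48·5.88 = 3.83181.
E[X²] = 0.52·9.47751 + 0.48·37.9848 = 23.161.
Var(X) = E[X²] − (E[X])² = 23.161 − 14.6828 = 8.47823.
SD(X) = √8.47823 = 2.91174.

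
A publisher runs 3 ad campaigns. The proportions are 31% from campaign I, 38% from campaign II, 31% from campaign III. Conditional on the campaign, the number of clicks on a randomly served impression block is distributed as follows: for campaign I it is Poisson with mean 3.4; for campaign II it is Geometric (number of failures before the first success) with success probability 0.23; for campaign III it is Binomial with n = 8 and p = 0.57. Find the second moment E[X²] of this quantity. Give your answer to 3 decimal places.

For each component E[X²] = Var + (mean)², giving I: 14.96; II: 25.7637; III: 22.7544.
Overall E[X²] = 0.31·14.96 + 0.38·25.7637 + 0.31·22.7544 = 21.4817.

21.482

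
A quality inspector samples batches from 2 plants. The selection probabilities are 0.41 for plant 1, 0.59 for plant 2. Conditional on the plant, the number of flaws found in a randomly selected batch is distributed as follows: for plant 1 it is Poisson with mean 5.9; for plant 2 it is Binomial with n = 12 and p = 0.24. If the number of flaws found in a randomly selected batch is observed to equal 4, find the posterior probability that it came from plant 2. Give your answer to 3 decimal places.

0.655

Likelihoods P(X=4 | ·): 1: 0.138312; 2: 0.182793.
Posterior ∝ prior × likelihood. Numerator for 2: 0.59·0.182793 = 0.107848.
Normalizing constant: 0.41·0.138312 + 0.59·0.182793 = 0.164556.
P(2 | observation) = 0.107848 / 0.164556 = 0.655388.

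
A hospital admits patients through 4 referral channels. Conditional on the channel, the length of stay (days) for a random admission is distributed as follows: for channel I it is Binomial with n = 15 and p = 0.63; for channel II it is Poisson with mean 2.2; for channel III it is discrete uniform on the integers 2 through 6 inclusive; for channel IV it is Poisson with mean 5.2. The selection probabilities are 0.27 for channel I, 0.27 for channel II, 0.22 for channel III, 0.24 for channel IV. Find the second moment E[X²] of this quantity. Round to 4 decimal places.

For each component E[X²] = Var + (mean)², giving I: 92.799; II: 7.04; III: 18; IV: 32.24.
Overall E[X²] = 0.27·92.799 + 0.27·7.04 + 0.22·18 + 0.24·32.24 = 38.6541.

38.6541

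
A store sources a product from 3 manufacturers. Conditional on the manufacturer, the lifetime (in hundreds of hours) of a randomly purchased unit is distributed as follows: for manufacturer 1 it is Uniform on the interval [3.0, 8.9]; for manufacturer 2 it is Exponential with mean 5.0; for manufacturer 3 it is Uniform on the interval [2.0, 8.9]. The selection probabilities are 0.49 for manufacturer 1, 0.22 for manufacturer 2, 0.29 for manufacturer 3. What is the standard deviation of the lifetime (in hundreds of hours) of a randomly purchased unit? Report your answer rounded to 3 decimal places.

Per component, 1: μ=5.95, E[X²]=38.3033; 2: μ=5, E[X²]=50; 3: μ=5.45, E[X²]=33.67.
E[X] = 0.49·5.95 + 0.22·5 + 0.29·5.45 = 5.596.
E[X²] = 0.49·38.3033 + 0.22·50 + 0.29·33.67 = 39.5329.
Var(X) = E[X²] − (E[X])² = 39.5329 − 31.3152 = 8.21772.
SD(X) = √8.21772 = 2.86666.

2.867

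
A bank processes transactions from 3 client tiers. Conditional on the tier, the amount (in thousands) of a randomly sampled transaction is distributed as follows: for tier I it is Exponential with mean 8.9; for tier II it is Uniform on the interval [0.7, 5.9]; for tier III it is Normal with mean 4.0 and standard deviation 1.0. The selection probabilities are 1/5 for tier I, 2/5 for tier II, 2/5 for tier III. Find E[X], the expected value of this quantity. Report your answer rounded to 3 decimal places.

4.700

Component means — I: 8.9; II: 3.3; III: 4.
E[X] = 0.2·8.9 + 0.4·3.3 + 0.4·4 = 4.7.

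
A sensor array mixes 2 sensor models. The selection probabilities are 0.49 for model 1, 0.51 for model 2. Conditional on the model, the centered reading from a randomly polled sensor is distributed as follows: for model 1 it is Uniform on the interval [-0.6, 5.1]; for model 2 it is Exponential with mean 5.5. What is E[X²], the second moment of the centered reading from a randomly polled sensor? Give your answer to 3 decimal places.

For each component E[X²] = Var + (mean)², giving 1: 7.77; 2: 60.5.
Overall E[X²] = 0.49·7.77 + 0.51·60.5 = 34.6623.

34.662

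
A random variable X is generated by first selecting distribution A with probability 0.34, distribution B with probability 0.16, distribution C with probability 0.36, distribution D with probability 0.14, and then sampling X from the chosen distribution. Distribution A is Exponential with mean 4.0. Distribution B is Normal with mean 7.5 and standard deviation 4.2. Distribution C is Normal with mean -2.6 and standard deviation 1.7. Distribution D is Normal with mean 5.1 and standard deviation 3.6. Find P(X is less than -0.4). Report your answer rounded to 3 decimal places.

Conditional on each component, P(X < -0.4): A: 0; B: 0.0299892; C: 0.902188; D: 0.0632839.
By total probability, P(X < -0.4) = 0.34·0 + 0.16·0.0299892 + 0.36·0.902188 + 0.14·0.0632839 = 0.338446.

0.338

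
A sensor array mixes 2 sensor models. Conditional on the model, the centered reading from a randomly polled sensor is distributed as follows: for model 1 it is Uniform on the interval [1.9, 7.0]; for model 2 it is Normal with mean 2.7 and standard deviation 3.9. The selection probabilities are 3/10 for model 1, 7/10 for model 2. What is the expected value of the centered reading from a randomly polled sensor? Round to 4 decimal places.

Component means — 1: 4.45; 2: 2.7.
E[X] = 0.3·4.45 + 0.7·2.7 = 3.225.

3.2250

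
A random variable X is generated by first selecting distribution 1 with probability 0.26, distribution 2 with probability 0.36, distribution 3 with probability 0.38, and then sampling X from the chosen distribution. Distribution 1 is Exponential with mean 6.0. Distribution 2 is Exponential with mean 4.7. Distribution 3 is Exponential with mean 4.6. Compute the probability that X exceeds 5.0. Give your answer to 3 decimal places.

Conditional on each component, P(X > 5.0): 1: 0.434598; 2: 0.345131; 3: 0.337241.
By total probability, P(X > 5.0) = 0.26·0.434598 + 0.36·0.345131 + 0.38·0.337241 = 0.365395.

0.365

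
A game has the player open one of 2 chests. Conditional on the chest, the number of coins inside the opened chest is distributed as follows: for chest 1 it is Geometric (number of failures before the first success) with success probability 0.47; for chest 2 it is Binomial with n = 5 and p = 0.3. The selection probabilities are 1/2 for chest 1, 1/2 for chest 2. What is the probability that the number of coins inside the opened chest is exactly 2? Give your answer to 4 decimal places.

0.2204

Conditional on each chest, P(X = 2): 1: 0.132023; 2: 0.3087.
By total probability, P(X = 2) = 0.5·0.132023 + 0.5·0.3087 = 0.220361.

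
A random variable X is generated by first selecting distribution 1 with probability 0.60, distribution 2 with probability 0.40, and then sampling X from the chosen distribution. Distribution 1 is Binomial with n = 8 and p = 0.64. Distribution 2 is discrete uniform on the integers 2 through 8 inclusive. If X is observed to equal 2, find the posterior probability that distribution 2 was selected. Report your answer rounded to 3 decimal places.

0.792

Likelihoods P(X=2 | ·): 1: 0.0249651; 2: 0.142857.
Posterior ∝ prior × likelihood. Numerator for 2: 0.4·0.142857 = 0.0571429.
Normalizing constant: 0.6·0.0249651 + 0.4·0.142857 = 0.0721219.
P(2 | observation) = 0.0571429 / 0.0721219 = 0.792309.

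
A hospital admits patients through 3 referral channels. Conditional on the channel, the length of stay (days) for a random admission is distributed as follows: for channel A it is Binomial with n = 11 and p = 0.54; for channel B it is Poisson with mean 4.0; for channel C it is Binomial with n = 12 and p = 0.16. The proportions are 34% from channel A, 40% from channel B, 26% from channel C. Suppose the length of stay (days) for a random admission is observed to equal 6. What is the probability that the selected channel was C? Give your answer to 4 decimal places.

0.0115

Likelihoods P(X=6 | ·): A: 0.235936; B: 0.104196; C: 0.00544587.
Posterior ∝ prior × likelihood. Numerator for C: 0.26·0.00544587 = 0.00141593.
Normalizing constant: 0.34·0.235936 + 0.4·0.104196 + 0.26·0.00544587 = 0.123312.
P(C | observation) = 0.00141593 / 0.123312 = 0.0114824.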